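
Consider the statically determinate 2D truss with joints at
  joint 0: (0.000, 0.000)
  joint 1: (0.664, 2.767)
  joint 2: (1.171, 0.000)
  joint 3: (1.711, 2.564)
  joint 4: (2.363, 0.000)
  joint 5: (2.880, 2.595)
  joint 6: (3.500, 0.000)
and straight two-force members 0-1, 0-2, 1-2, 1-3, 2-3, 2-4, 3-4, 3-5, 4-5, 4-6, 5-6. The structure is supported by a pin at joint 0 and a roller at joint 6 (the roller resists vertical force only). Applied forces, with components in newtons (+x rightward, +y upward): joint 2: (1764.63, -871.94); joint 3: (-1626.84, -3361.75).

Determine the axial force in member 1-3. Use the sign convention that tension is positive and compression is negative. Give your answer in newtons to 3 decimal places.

-1560.043

N=7 nodes, M=11 members, R=3 reactions → 2N=14, M+R=14
member 0 (0-1): L=2.8456, (cx,cy)=(0.2333,0.9724)
member 1 (0-2): L=1.1710, (cx,cy)=(1.0000,0.0000)
member 2 (1-2): L=2.8131, (cx,cy)=(0.1802,-0.9836)
member 3 (1-3): L=1.0665, (cx,cy)=(0.9817,-0.1903)
member 4 (2-3): L=2.6202, (cx,cy)=(0.2061,0.9785)
member 5 (2-4): L=1.1920, (cx,cy)=(1.0000,0.0000)
member 6 (3-4): L=2.6456, (cx,cy)=(0.2464,-0.9692)
member 7 (3-5): L=1.1694, (cx,cy)=(0.9996,0.0265)
member 8 (4-5): L=2.6460, (cx,cy)=(0.1954,0.9807)
member 9 (4-6): L=1.1370, (cx,cy)=(1.0000,0.0000)
member 10 (5-6): L=2.6680, (cx,cy)=(0.2324,-0.9726)
solve A·x = −loads:
  F[0-1] = -3589.4153 N (compression)
  F[0-2] = +975.3670 N (tension)
  F[1-2] = +3850.3186 N (tension)
  F[1-3] = -1560.0427 N (compression)
  F[2-3] = -2979.2819 N (compression)
  F[2-4] = +518.6741 N (tension)
  F[3-4] = -775.9825 N (compression)
  F[3-5] = -327.5507 N (compression)
  F[4-5] = +766.8283 N (tension)
  F[4-6] = +177.6056 N (tension)
  F[5-6] = -764.2876 N (compression)
  Rx@0 = -137.7900 N
  Ry@0 = +3490.3248 N
  Ry@6 = +743.3652 N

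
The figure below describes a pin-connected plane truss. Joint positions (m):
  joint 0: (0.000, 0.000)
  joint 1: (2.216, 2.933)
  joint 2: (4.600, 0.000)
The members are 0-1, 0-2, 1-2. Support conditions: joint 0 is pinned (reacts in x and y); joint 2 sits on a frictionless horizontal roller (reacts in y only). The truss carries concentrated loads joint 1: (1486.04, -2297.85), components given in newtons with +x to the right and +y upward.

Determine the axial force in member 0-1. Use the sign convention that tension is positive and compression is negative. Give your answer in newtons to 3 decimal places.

-305.028

N=3 nodes, M=3 members, R=3 reactions → 2N=6, M+R=6
member 0 (0-1): L=3.6760, (cx,cy)=(0.6028,0.7979)
member 1 (0-2): L=4.6000, (cx,cy)=(1.0000,0.0000)
member 2 (1-2): L=3.7797, (cx,cy)=(0.6307,-0.7760)
solve A·x = −loads:
  F[0-1] = -305.0281 N (compression)
  F[0-2] = +1669.9187 N (tension)
  F[1-2] = -2647.5463 N (compression)
  Rx@0 = -1486.0400 N
  Ry@0 = +243.3737 N
  Ry@2 = +2054.4763 N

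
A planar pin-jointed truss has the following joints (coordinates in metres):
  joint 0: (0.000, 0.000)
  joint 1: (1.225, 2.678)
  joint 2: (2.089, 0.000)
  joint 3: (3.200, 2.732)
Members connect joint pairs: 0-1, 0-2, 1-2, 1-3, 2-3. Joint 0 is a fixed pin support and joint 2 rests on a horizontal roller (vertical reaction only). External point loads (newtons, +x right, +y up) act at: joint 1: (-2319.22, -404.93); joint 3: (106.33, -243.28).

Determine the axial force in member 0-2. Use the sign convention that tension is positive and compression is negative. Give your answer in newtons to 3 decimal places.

N=4 nodes, M=5 members, R=3 reactions → 2N=8, M+R=8
member 0 (0-1): L=2.9449, (cx,cy)=(0.4160,0.9094)
member 1 (0-2): L=2.0890, (cx,cy)=(1.0000,0.0000)
member 2 (1-2): L=2.8139, (cx,cy)=(0.3070,-0.9517)
member 3 (1-3): L=1.9757, (cx,cy)=(0.9996,0.0273)
member 4 (2-3): L=2.9493, (cx,cy)=(0.3767,0.9263)
solve A·x = −loads:
  F[0-1] = -3158.3933 N (compression)
  F[0-2] = -899.0728 N (compression)
  F[1-2] = +2598.4270 N (tension)
  F[1-3] = +207.6482 N (tension)
  F[2-3] = -268.7535 N (compression)
  Rx@0 = +2212.8900 N
  Ry@0 = +2872.1652 N
  Ry@2 = -2223.9552 N

-899.073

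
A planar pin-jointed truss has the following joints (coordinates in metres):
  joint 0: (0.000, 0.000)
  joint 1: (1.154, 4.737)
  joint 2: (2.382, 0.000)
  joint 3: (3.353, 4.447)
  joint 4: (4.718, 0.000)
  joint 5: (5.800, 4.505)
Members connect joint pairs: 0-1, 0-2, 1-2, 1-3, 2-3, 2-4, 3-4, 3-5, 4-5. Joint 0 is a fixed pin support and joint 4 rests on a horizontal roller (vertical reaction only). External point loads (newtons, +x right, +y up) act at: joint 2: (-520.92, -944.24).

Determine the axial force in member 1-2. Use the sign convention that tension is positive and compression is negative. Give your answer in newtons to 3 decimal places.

516.133

N=6 nodes, M=9 members, R=3 reactions → 2N=12, M+R=12
member 0 (0-1): L=4.8755, (cx,cy)=(0.2367,0.9716)
member 1 (0-2): L=2.3820, (cx,cy)=(1.0000,0.0000)
member 2 (1-2): L=4.8936, (cx,cy)=(0.2509,-0.9680)
member 3 (1-3): L=2.2180, (cx,cy)=(0.9914,-0.1307)
member 4 (2-3): L=4.5518, (cx,cy)=(0.2133,0.9770)
member 5 (2-4): L=2.3360, (cx,cy)=(1.0000,0.0000)
member 6 (3-4): L=4.6518, (cx,cy)=(0.2934,-0.9560)
member 7 (3-5): L=2.4477, (cx,cy)=(0.9997,0.0237)
member 8 (4-5): L=4.6331, (cx,cy)=(0.2335,0.9723)
solve A·x = −loads:
  F[0-1] = -481.1900 N (compression)
  F[0-2] = -407.0263 N (compression)
  F[1-2] = +516.1327 N (tension)
  F[1-3] = -245.5201 N (compression)
  F[2-3] = +455.0979 N (tension)
  F[2-4] = +146.3294 N (tension)
  F[3-4] = -498.6755 N (compression)
  F[3-5] = +0.0000 N (tension)
  F[4-5] = -0.0000 N (compression)
  Rx@0 = +520.9200 N
  Ry@0 = +467.5169 N
  Ry@4 = +476.7231 N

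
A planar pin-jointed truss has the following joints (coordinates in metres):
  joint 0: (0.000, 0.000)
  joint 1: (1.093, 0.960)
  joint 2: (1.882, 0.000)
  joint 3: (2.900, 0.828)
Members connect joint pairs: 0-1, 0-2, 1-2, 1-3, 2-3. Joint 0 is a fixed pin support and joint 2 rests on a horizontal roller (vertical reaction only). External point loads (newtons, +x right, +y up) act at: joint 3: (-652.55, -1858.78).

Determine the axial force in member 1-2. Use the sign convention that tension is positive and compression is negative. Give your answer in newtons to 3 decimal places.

-1071.492

N=4 nodes, M=5 members, R=3 reactions → 2N=8, M+R=8
member 0 (0-1): L=1.4547, (cx,cy)=(0.7513,0.6599)
member 1 (0-2): L=1.8820, (cx,cy)=(1.0000,0.0000)
member 2 (1-2): L=1.2426, (cx,cy)=(0.6349,-0.7726)
member 3 (1-3): L=1.8118, (cx,cy)=(0.9973,-0.0729)
member 4 (2-3): L=1.3122, (cx,cy)=(0.7758,0.6310)
solve A·x = −loads:
  F[0-1] = +1088.5432 N (tension)
  F[0-2] = -1470.4165 N (compression)
  F[1-2] = -1071.4917 N (compression)
  F[1-3] = +1502.1972 N (tension)
  F[2-3] = -2772.3507 N (compression)
  Rx@0 = +652.5500 N
  Ry@0 = -718.3457 N
  Ry@2 = +2577.1257 N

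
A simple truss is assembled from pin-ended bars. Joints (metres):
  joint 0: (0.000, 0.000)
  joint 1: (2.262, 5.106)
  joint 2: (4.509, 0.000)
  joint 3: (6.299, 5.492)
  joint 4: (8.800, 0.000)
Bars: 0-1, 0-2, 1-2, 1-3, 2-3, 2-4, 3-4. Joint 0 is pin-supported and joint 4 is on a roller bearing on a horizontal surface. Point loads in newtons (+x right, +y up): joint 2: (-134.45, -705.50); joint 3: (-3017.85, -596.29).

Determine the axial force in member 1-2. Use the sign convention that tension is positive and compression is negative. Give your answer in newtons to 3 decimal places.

2406.535

N=5 nodes, M=7 members, R=3 reactions → 2N=10, M+R=10
member 0 (0-1): L=5.5846, (cx,cy)=(0.4050,0.9143)
member 1 (0-2): L=4.5090, (cx,cy)=(1.0000,0.0000)
member 2 (1-2): L=5.5786, (cx,cy)=(0.4028,-0.9153)
member 3 (1-3): L=4.0554, (cx,cy)=(0.9955,0.0952)
member 4 (2-3): L=5.7763, (cx,cy)=(0.3099,0.9508)
member 5 (2-4): L=4.2910, (cx,cy)=(1.0000,0.0000)
member 6 (3-4): L=6.0347, (cx,cy)=(0.4144,-0.9101)
solve A·x = −loads:
  F[0-1] = -2621.5653 N (compression)
  F[0-2] = -2090.4569 N (compression)
  F[1-2] = +2406.5349 N (tension)
  F[1-3] = -2040.4415 N (compression)
  F[2-3] = -1574.6960 N (compression)
  F[2-4] = -498.6984 N (compression)
  F[3-4] = +1203.3077 N (tension)
  Rx@0 = +3152.3000 N
  Ry@0 = +2396.8925 N
  Ry@4 = -1095.1025 N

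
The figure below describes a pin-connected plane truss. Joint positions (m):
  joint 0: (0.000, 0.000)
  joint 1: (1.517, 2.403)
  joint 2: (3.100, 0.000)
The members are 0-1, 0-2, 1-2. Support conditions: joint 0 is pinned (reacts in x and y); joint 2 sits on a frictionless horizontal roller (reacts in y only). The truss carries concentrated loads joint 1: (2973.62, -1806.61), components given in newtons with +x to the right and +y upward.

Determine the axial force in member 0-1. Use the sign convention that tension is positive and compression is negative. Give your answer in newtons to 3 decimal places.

N=3 nodes, M=3 members, R=3 reactions → 2N=6, M+R=6
member 0 (0-1): L=2.8418, (cx,cy)=(0.5338,0.8456)
member 1 (0-2): L=3.1000, (cx,cy)=(1.0000,0.0000)
member 2 (1-2): L=2.8776, (cx,cy)=(0.5501,-0.8351)
solve A·x = −loads:
  F[0-1] = +1634.9366 N (tension)
  F[0-2] = +2100.8567 N (tension)
  F[1-2] = -3818.9019 N (compression)
  Rx@0 = -2973.6200 N
  Ry@0 = -1382.4985 N
  Ry@2 = +3189.1085 N

1634.937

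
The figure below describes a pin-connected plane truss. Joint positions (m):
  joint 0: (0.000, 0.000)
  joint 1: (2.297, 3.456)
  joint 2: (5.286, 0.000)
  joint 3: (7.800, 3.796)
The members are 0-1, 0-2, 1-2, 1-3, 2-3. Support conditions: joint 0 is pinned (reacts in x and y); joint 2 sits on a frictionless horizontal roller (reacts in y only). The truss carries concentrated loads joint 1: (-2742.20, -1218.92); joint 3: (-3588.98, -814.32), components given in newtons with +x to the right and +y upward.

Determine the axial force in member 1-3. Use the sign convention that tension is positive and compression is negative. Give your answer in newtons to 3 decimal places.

-3185.850

N=4 nodes, M=5 members, R=3 reactions → 2N=8, M+R=8
member 0 (0-1): L=4.1497, (cx,cy)=(0.5535,0.8328)
member 1 (0-2): L=5.2860, (cx,cy)=(1.0000,0.0000)
member 2 (1-2): L=4.5693, (cx,cy)=(0.6542,-0.7564)
member 3 (1-3): L=5.5135, (cx,cy)=(0.9981,0.0617)
member 4 (2-3): L=4.5530, (cx,cy)=(0.5522,0.8337)
solve A·x = −loads:
  F[0-1] = -5609.9767 N (compression)
  F[0-2] = -3225.8794 N (compression)
  F[1-2] = +4305.8375 N (tension)
  F[1-3] = -3185.8504 N (compression)
  F[2-3] = -741.0722 N (compression)
  Rx@0 = +6331.1800 N
  Ry@0 = +4672.1458 N
  Ry@2 = -2638.9058 N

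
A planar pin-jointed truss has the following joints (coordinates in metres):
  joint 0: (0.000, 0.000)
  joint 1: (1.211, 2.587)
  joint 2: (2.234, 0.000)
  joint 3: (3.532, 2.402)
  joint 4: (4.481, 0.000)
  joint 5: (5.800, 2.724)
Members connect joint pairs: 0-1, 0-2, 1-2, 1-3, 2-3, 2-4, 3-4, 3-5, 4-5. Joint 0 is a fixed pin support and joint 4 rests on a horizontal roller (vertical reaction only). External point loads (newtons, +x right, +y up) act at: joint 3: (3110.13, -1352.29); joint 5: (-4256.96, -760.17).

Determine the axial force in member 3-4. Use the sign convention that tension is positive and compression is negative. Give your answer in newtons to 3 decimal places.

N=6 nodes, M=9 members, R=3 reactions → 2N=12, M+R=12
member 0 (0-1): L=2.8564, (cx,cy)=(0.4240,0.9057)
member 1 (0-2): L=2.2340, (cx,cy)=(1.0000,0.0000)
member 2 (1-2): L=2.7819, (cx,cy)=(0.3677,-0.9299)
member 3 (1-3): L=2.3284, (cx,cy)=(0.9968,-0.0795)
member 4 (2-3): L=2.7303, (cx,cy)=(0.4754,0.8798)
member 5 (2-4): L=2.2470, (cx,cy)=(1.0000,0.0000)
member 6 (3-4): L=2.5827, (cx,cy)=(0.3674,-0.9300)
member 7 (3-5): L=2.2907, (cx,cy)=(0.9901,0.1406)
member 8 (4-5): L=3.0265, (cx,cy)=(0.4358,0.9000)
solve A·x = −loads:
  F[0-1] = -1085.6815 N (compression)
  F[0-2] = -686.5462 N (compression)
  F[1-2] = +1132.5177 N (tension)
  F[1-3] = -879.5266 N (compression)
  F[2-3] = -1197.0984 N (compression)
  F[2-4] = +299.0282 N (tension)
  F[3-4] = -1034.2427 N (compression)
  F[3-5] = -4217.8345 N (compression)
  F[4-5] = -185.8668 N (compression)
  Rx@0 = +1146.8300 N
  Ry@0 = +983.2818 N
  Ry@4 = +1129.1782 N

-1034.243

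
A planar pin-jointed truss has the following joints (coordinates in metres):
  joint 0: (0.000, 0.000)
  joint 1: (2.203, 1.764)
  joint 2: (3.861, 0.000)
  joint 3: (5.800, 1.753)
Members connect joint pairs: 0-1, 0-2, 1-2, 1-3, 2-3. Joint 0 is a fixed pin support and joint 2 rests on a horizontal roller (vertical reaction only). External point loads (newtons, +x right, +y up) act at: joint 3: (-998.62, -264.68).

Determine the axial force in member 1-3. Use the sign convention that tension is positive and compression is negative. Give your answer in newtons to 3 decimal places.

-703.480

N=4 nodes, M=5 members, R=3 reactions → 2N=8, M+R=8
member 0 (0-1): L=2.8222, (cx,cy)=(0.7806,0.6250)
member 1 (0-2): L=3.8610, (cx,cy)=(1.0000,0.0000)
member 2 (1-2): L=2.4209, (cx,cy)=(0.6849,-0.7287)
member 3 (1-3): L=3.5970, (cx,cy)=(1.0000,-0.0031)
member 4 (2-3): L=2.6139, (cx,cy)=(0.7418,0.6706)
solve A·x = −loads:
  F[0-1] = -512.7318 N (compression)
  F[0-2] = -598.3856 N (compression)
  F[1-2] = +442.7706 N (tension)
  F[1-3] = -703.4802 N (compression)
  F[2-3] = -397.8799 N (compression)
  Rx@0 = +998.6200 N
  Ry@0 = +320.4782 N
  Ry@2 = -55.7982 N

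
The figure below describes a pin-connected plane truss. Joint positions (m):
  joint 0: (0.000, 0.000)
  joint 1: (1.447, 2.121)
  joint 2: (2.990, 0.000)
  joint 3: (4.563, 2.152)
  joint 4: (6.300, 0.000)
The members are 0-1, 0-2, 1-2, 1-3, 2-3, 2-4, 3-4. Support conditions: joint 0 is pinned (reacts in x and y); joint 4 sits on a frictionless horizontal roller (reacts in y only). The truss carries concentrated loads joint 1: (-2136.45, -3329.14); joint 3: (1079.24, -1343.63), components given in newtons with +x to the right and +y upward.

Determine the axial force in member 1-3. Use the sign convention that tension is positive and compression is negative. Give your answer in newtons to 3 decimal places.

-72.828

N=5 nodes, M=7 members, R=3 reactions → 2N=10, M+R=10
member 0 (0-1): L=2.5676, (cx,cy)=(0.5636,0.8261)
member 1 (0-2): L=2.9900, (cx,cy)=(1.0000,0.0000)
member 2 (1-2): L=2.6229, (cx,cy)=(0.5883,-0.8087)
member 3 (1-3): L=3.1162, (cx,cy)=(1.0000,0.0099)
member 4 (2-3): L=2.6656, (cx,cy)=(0.5901,0.8073)
member 5 (2-4): L=3.3100, (cx,cy)=(1.0000,0.0000)
member 6 (3-4): L=2.7656, (cx,cy)=(0.6281,-0.7781)
solve A·x = −loads:
  F[0-1] = -3977.3463 N (compression)
  F[0-2] = +1184.2888 N (tension)
  F[1-2] = -54.7763 N (compression)
  F[1-3] = -72.8284 N (compression)
  F[2-3] = +54.8666 N (tension)
  F[2-4] = +1119.6874 N (tension)
  F[3-4] = -1782.7017 N (compression)
  Rx@0 = +1057.2100 N
  Ry@0 = +3285.5695 N
  Ry@4 = +1387.2005 N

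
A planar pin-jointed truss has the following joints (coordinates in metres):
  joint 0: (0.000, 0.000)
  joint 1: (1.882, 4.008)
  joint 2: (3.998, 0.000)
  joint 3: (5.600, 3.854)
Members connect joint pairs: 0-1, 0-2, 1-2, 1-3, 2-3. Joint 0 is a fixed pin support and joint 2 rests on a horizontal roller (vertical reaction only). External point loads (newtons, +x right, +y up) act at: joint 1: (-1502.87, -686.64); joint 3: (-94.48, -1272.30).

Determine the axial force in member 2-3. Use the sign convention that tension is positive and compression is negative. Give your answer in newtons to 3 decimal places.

-1358.684

N=4 nodes, M=5 members, R=3 reactions → 2N=8, M+R=8
member 0 (0-1): L=4.4279, (cx,cy)=(0.4250,0.9052)
member 1 (0-2): L=3.9980, (cx,cy)=(1.0000,0.0000)
member 2 (1-2): L=4.5323, (cx,cy)=(0.4669,-0.8843)
member 3 (1-3): L=3.7212, (cx,cy)=(0.9991,-0.0414)
member 4 (2-3): L=4.1737, (cx,cy)=(0.3838,0.9234)
solve A·x = −loads:
  F[0-1] = -1603.3437 N (compression)
  F[0-2] = -915.8719 N (compression)
  F[1-2] = +844.6924 N (tension)
  F[1-3] = +427.3935 N (tension)
  F[2-3] = -1358.6841 N (compression)
  Rx@0 = +1597.3500 N
  Ry@0 = +1451.3093 N
  Ry@2 = +507.6307 N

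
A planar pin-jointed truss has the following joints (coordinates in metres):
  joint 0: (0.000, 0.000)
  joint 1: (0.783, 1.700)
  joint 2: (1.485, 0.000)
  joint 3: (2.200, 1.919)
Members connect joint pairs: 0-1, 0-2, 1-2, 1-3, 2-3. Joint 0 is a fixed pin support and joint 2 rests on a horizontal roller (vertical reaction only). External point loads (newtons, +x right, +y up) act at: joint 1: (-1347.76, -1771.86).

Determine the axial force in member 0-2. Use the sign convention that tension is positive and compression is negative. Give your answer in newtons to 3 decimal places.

-251.331

N=4 nodes, M=5 members, R=3 reactions → 2N=8, M+R=8
member 0 (0-1): L=1.8717, (cx,cy)=(0.4183,0.9083)
member 1 (0-2): L=1.4850, (cx,cy)=(1.0000,0.0000)
member 2 (1-2): L=1.8392, (cx,cy)=(0.3817,-0.9243)
member 3 (1-3): L=1.4338, (cx,cy)=(0.9883,0.1527)
member 4 (2-3): L=2.0479, (cx,cy)=(0.3491,0.9371)
solve A·x = −loads:
  F[0-1] = -2620.8627 N (compression)
  F[0-2] = -251.3312 N (compression)
  F[1-2] = +658.4877 N (tension)
  F[1-3] = -0.0000 N (compression)
  F[2-3] = +0.0000 N (tension)
  Rx@0 = +1347.7600 N
  Ry@0 = +2380.4968 N
  Ry@2 = -608.6368 N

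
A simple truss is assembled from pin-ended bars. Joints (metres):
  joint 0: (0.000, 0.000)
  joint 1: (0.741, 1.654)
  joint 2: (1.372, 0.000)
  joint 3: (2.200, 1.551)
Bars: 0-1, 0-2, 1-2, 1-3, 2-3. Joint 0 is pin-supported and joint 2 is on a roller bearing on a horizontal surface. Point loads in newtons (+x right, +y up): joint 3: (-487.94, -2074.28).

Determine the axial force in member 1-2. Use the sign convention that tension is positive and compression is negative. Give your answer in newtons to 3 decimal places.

-794.553

N=4 nodes, M=5 members, R=3 reactions → 2N=8, M+R=8
member 0 (0-1): L=1.8124, (cx,cy)=(0.4088,0.9126)
member 1 (0-2): L=1.3720, (cx,cy)=(1.0000,0.0000)
member 2 (1-2): L=1.7703, (cx,cy)=(0.3564,-0.9343)
member 3 (1-3): L=1.4626, (cx,cy)=(0.9975,-0.0704)
member 4 (2-3): L=1.7582, (cx,cy)=(0.4709,0.8822)
solve A·x = −loads:
  F[0-1] = +767.2846 N (tension)
  F[0-2] = -801.6443 N (compression)
  F[1-2] = -794.5534 N (compression)
  F[1-3] = +598.4018 N (tension)
  F[2-3] = -2303.5854 N (compression)
  Rx@0 = +487.9400 N
  Ry@0 = -700.2251 N
  Ry@2 = +2774.5051 N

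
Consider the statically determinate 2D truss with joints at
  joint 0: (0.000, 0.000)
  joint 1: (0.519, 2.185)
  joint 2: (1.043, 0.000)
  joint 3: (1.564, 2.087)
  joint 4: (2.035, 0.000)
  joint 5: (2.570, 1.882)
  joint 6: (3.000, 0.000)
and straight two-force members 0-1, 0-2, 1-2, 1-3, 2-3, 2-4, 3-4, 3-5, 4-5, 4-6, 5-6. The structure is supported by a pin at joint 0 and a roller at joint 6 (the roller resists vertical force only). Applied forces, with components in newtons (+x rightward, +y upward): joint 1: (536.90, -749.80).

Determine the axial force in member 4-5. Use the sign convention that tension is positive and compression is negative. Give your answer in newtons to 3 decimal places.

N=7 nodes, M=11 members, R=3 reactions → 2N=14, M+R=14
member 0 (0-1): L=2.2458, (cx,cy)=(0.2311,0.9729)
member 1 (0-2): L=1.0430, (cx,cy)=(1.0000,0.0000)
member 2 (1-2): L=2.2470, (cx,cy)=(0.2332,-0.9724)
member 3 (1-3): L=1.0496, (cx,cy)=(0.9956,-0.0934)
member 4 (2-3): L=2.1510, (cx,cy)=(0.2422,0.9702)
member 5 (2-4): L=0.9920, (cx,cy)=(1.0000,0.0000)
member 6 (3-4): L=2.1395, (cx,cy)=(0.2201,-0.9755)
member 7 (3-5): L=1.0267, (cx,cy)=(0.9799,-0.1997)
member 8 (4-5): L=1.9566, (cx,cy)=(0.2734,0.9619)
member 9 (4-6): L=0.9650, (cx,cy)=(1.0000,0.0000)
member 10 (5-6): L=1.9305, (cx,cy)=(0.2227,-0.9749)
solve A·x = −loads:
  F[0-1] = -235.4150 N (compression)
  F[0-2] = +591.3041 N (tension)
  F[1-2] = -489.5075 N (compression)
  F[1-3] = -479.2423 N (compression)
  F[2-3] = +490.6190 N (tension)
  F[2-4] = +358.3171 N (tension)
  F[3-4] = -481.1280 N (compression)
  F[3-5] = -257.5858 N (compression)
  F[4-5] = +487.9193 N (tension)
  F[4-6] = +118.9829 N (tension)
  F[5-6] = -534.1773 N (compression)
  Rx@0 = -536.9000 N
  Ry@0 = +229.0424 N
  Ry@6 = +520.7576 N

487.919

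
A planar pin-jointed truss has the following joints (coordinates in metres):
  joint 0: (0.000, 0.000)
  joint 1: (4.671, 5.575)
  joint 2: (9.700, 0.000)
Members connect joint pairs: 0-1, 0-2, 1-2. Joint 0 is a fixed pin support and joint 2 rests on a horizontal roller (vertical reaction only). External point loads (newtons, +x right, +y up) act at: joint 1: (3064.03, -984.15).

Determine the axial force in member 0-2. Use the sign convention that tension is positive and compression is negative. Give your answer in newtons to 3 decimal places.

N=3 nodes, M=3 members, R=3 reactions → 2N=6, M+R=6
member 0 (0-1): L=7.2732, (cx,cy)=(0.6422,0.7665)
member 1 (0-2): L=9.7000, (cx,cy)=(1.0000,0.0000)
member 2 (1-2): L=7.5081, (cx,cy)=(0.6698,-0.7425)
solve A·x = −loads:
  F[0-1] = +1631.7860 N (tension)
  F[0-2] = +2016.0575 N (tension)
  F[1-2] = -3009.8922 N (compression)
  Rx@0 = -3064.0300 N
  Ry@0 = -1250.7914 N
  Ry@2 = +2234.9414 N

2016.057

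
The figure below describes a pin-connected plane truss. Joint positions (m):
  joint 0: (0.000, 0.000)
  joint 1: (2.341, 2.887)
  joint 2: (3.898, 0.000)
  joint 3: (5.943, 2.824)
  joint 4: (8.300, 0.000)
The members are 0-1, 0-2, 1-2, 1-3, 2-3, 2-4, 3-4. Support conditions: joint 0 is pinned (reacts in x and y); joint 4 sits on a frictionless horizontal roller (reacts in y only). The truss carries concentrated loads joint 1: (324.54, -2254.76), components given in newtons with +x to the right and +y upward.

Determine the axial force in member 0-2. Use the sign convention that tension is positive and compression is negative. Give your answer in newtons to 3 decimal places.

1545.658

N=5 nodes, M=7 members, R=3 reactions → 2N=10, M+R=10
member 0 (0-1): L=3.7169, (cx,cy)=(0.6298,0.7767)
member 1 (0-2): L=3.8980, (cx,cy)=(1.0000,0.0000)
member 2 (1-2): L=3.2801, (cx,cy)=(0.4747,-0.8802)
member 3 (1-3): L=3.6026, (cx,cy)=(0.9998,-0.0175)
member 4 (2-3): L=3.4867, (cx,cy)=(0.5865,0.8099)
member 5 (2-4): L=4.4020, (cx,cy)=(1.0000,0.0000)
member 6 (3-4): L=3.6784, (cx,cy)=(0.6408,-0.7677)
solve A·x = −loads:
  F[0-1] = -1938.7975 N (compression)
  F[0-2] = +1545.6580 N (tension)
  F[1-2] = -827.8921 N (compression)
  F[1-3] = -1152.8492 N (compression)
  F[2-3] = +899.6690 N (tension)
  F[2-4] = +625.0024 N (tension)
  F[3-4] = -975.3890 N (compression)
  Rx@0 = -324.5400 N
  Ry@0 = +1505.9238 N
  Ry@4 = +748.8362 N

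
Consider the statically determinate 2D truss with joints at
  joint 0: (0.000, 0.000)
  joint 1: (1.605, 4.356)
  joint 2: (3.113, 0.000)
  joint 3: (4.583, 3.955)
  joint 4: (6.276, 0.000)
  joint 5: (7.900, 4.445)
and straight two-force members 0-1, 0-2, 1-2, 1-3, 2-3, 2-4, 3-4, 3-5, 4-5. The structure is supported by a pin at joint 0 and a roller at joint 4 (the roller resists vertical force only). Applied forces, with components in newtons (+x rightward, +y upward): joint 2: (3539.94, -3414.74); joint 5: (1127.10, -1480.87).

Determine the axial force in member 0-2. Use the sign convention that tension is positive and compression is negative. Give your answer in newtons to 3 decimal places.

N=6 nodes, M=9 members, R=3 reactions → 2N=12, M+R=12
member 0 (0-1): L=4.6423, (cx,cy)=(0.3457,0.9383)
member 1 (0-2): L=3.1130, (cx,cy)=(1.0000,0.0000)
member 2 (1-2): L=4.6096, (cx,cy)=(0.3271,-0.9450)
member 3 (1-3): L=3.0049, (cx,cy)=(0.9911,-0.1334)
member 4 (2-3): L=4.2194, (cx,cy)=(0.3484,0.9373)
member 5 (2-4): L=3.1630, (cx,cy)=(1.0000,0.0000)
member 6 (3-4): L=4.3021, (cx,cy)=(0.3935,-0.9193)
member 7 (3-5): L=3.3530, (cx,cy)=(0.9893,0.1461)
member 8 (4-5): L=4.7324, (cx,cy)=(0.3432,0.9393)
solve A·x = −loads:
  F[0-1] = -574.9612 N (compression)
  F[0-2] = +4865.8244 N (tension)
  F[1-2] = +628.5447 N (tension)
  F[1-3] = -408.0566 N (compression)
  F[2-3] = +3009.3208 N (tension)
  F[2-4] = +483.0750 N (tension)
  F[3-4] = -2844.2453 N (compression)
  F[3-5] = +1782.4468 N (tension)
  F[4-5] = -1853.9349 N (compression)
  Rx@0 = -4667.0400 N
  Ry@0 = +539.5045 N
  Ry@4 = +4356.1055 N

4865.824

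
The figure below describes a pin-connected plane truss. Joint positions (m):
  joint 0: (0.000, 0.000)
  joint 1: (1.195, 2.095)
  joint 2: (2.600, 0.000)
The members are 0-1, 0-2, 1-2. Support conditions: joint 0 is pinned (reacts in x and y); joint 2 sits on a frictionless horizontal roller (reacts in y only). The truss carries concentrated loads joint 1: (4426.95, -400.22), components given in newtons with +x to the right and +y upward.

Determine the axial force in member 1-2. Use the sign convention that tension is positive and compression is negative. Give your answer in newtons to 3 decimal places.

N=3 nodes, M=3 members, R=3 reactions → 2N=6, M+R=6
member 0 (0-1): L=2.4119, (cx,cy)=(0.4955,0.8686)
member 1 (0-2): L=2.6000, (cx,cy)=(1.0000,0.0000)
member 2 (1-2): L=2.5225, (cx,cy)=(0.5570,-0.8305)
solve A·x = −loads:
  F[0-1] = +3857.6198 N (tension)
  F[0-2] = +2515.6189 N (tension)
  F[1-2] = -4516.4914 N (compression)
  Rx@0 = -4426.9500 N
  Ry@0 = -3350.8274 N
  Ry@2 = +3751.0474 N

-4516.491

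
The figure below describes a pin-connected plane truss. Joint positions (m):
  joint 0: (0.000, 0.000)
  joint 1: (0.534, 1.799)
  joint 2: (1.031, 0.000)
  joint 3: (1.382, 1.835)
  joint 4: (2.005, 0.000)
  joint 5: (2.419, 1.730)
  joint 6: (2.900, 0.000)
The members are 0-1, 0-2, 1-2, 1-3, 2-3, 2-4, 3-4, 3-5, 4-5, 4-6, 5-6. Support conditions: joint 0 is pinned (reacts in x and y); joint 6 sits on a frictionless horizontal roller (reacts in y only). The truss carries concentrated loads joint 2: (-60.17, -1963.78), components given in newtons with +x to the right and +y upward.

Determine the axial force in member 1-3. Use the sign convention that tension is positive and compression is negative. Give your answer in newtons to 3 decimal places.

-717.561

N=7 nodes, M=11 members, R=3 reactions → 2N=14, M+R=14
member 0 (0-1): L=1.8766, (cx,cy)=(0.2846,0.9587)
member 1 (0-2): L=1.0310, (cx,cy)=(1.0000,0.0000)
member 2 (1-2): L=1.8664, (cx,cy)=(0.2663,-0.9639)
member 3 (1-3): L=0.8488, (cx,cy)=(0.9991,0.0424)
member 4 (2-3): L=1.8683, (cx,cy)=(0.1879,0.9822)
member 5 (2-4): L=0.9740, (cx,cy)=(1.0000,0.0000)
member 6 (3-4): L=1.9379, (cx,cy)=(0.3215,-0.9469)
member 7 (3-5): L=1.0423, (cx,cy)=(0.9949,-0.1007)
member 8 (4-5): L=1.7788, (cx,cy)=(0.2327,0.9725)
member 9 (4-6): L=0.8950, (cx,cy)=(1.0000,0.0000)
member 10 (5-6): L=1.7956, (cx,cy)=(0.2679,-0.9635)
solve A·x = −loads:
  F[0-1] = -1320.2018 N (compression)
  F[0-2] = +315.5067 N (tension)
  F[1-2] = +1281.4567 N (tension)
  F[1-3] = -717.5609 N (compression)
  F[2-3] = +741.8020 N (tension)
  F[2-4] = +577.5495 N (tension)
  F[3-4] = -699.5898 N (compression)
  F[3-5] = -354.4440 N (compression)
  F[4-5] = +681.1559 N (tension)
  F[4-6] = +194.1120 N (tension)
  F[5-6] = -724.6403 N (compression)
  Rx@0 = +60.1700 N
  Ry@0 = +1265.6224 N
  Ry@6 = +698.1576 N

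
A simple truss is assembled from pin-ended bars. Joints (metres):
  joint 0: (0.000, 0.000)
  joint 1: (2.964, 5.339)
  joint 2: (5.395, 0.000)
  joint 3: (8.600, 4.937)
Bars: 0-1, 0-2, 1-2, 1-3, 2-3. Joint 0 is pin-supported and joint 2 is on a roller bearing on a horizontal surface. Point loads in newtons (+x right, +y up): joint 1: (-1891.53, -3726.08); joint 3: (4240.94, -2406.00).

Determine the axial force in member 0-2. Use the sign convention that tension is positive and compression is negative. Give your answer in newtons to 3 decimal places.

N=4 nodes, M=5 members, R=3 reactions → 2N=8, M+R=8
member 0 (0-1): L=6.1066, (cx,cy)=(0.4854,0.8743)
member 1 (0-2): L=5.3950, (cx,cy)=(1.0000,0.0000)
member 2 (1-2): L=5.8664, (cx,cy)=(0.4144,-0.9101)
member 3 (1-3): L=5.6503, (cx,cy)=(0.9975,-0.0711)
member 4 (2-3): L=5.8861, (cx,cy)=(0.5445,0.8388)
solve A·x = −loads:
  F[0-1] = +2012.3030 N (tension)
  F[0-2] = +1372.6809 N (tension)
  F[1-2] = -6461.9756 N (compression)
  F[1-3] = +5560.1507 N (tension)
  F[2-3] = -2396.8957 N (compression)
  Rx@0 = -2349.4100 N
  Ry@0 = -1759.3645 N
  Ry@2 = +7891.4445 N

1372.681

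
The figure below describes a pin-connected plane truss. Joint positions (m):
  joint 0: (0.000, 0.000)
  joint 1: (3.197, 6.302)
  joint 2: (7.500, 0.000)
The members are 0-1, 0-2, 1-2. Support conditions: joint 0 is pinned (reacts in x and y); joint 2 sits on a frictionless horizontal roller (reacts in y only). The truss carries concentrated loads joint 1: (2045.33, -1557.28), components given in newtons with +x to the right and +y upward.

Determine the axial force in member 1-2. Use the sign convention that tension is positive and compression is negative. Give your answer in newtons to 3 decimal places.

-2884.832

N=3 nodes, M=3 members, R=3 reactions → 2N=6, M+R=6
member 0 (0-1): L=7.0665, (cx,cy)=(0.4524,0.8918)
member 1 (0-2): L=7.5000, (cx,cy)=(1.0000,0.0000)
member 2 (1-2): L=7.6309, (cx,cy)=(0.5639,-0.8259)
solve A·x = −loads:
  F[0-1] = +925.2653 N (tension)
  F[0-2] = +1626.7274 N (tension)
  F[1-2] = -2884.8325 N (compression)
  Rx@0 = -2045.3300 N
  Ry@0 = -825.1592 N
  Ry@2 = +2382.4392 N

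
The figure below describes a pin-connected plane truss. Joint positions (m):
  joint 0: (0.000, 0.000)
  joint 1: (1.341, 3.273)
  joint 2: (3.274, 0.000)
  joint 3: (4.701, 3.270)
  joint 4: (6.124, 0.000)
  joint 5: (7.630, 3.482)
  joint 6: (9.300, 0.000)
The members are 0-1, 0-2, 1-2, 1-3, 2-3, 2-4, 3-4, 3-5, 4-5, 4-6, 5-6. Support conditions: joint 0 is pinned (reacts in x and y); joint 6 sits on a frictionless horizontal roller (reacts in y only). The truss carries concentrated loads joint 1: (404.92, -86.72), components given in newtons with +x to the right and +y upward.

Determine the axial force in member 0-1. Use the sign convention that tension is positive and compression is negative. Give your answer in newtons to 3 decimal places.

N=7 nodes, M=11 members, R=3 reactions → 2N=14, M+R=14
member 0 (0-1): L=3.5371, (cx,cy)=(0.3791,0.9253)
member 1 (0-2): L=3.2740, (cx,cy)=(1.0000,0.0000)
member 2 (1-2): L=3.8012, (cx,cy)=(0.5085,-0.8610)
member 3 (1-3): L=3.3600, (cx,cy)=(1.0000,-0.0009)
member 4 (2-3): L=3.5678, (cx,cy)=(0.4000,0.9165)
member 5 (2-4): L=2.8500, (cx,cy)=(1.0000,0.0000)
member 6 (3-4): L=3.5662, (cx,cy)=(0.3990,-0.9169)
member 7 (3-5): L=2.9367, (cx,cy)=(0.9974,0.0722)
member 8 (4-5): L=3.7937, (cx,cy)=(0.3970,0.9178)
member 9 (4-6): L=3.1760, (cx,cy)=(1.0000,0.0000)
member 10 (5-6): L=3.8618, (cx,cy)=(0.4324,-0.9017)
solve A·x = −loads:
  F[0-1] = +73.7998 N (tension)
  F[0-2] = +376.9404 N (tension)
  F[1-2] = -179.7291 N (compression)
  F[1-3] = -285.5437 N (compression)
  F[2-3] = +168.8491 N (tension)
  F[2-4] = +218.0097 N (tension)
  F[3-4] = -180.5727 N (compression)
  F[3-5] = -146.3388 N (compression)
  F[4-5] = +180.3976 N (tension)
  F[4-6] = +74.3443 N (tension)
  F[5-6] = -171.9164 N (compression)
  Rx@0 = -404.9200 N
  Ry@0 = -68.2902 N
  Ry@6 = +155.0102 N

73.800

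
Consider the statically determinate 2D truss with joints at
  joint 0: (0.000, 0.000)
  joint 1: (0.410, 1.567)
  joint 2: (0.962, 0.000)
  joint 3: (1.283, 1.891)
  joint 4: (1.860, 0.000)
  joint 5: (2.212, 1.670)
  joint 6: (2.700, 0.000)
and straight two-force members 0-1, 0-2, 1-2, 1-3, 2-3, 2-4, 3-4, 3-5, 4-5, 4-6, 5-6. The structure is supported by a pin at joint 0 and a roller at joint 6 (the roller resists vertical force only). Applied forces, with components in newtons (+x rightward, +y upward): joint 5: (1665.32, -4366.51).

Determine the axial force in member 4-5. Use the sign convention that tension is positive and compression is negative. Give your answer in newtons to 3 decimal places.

308.213

N=7 nodes, M=11 members, R=3 reactions → 2N=14, M+R=14
member 0 (0-1): L=1.6197, (cx,cy)=(0.2531,0.9674)
member 1 (0-2): L=0.9620, (cx,cy)=(1.0000,0.0000)
member 2 (1-2): L=1.6614, (cx,cy)=(0.3323,-0.9432)
member 3 (1-3): L=0.9312, (cx,cy)=(0.9375,0.3479)
member 4 (2-3): L=1.9181, (cx,cy)=(0.1674,0.9859)
member 5 (2-4): L=0.8980, (cx,cy)=(1.0000,0.0000)
member 6 (3-4): L=1.9771, (cx,cy)=(0.2918,-0.9565)
member 7 (3-5): L=0.9549, (cx,cy)=(0.9729,-0.2314)
member 8 (4-5): L=1.7067, (cx,cy)=(0.2062,0.9785)
member 9 (4-6): L=0.8400, (cx,cy)=(1.0000,0.0000)
member 10 (5-6): L=1.7398, (cx,cy)=(0.2805,-0.9599)
solve A·x = −loads:
  F[0-1] = +248.9319 N (tension)
  F[0-2] = +1602.3090 N (tension)
  F[1-2] = -203.8812 N (compression)
  F[1-3] = +139.4657 N (tension)
  F[2-3] = +195.0497 N (tension)
  F[2-4] = +1501.9258 N (tension)
  F[3-4] = -315.3133 N (compression)
  F[3-5] = +262.5449 N (tension)
  F[4-5] = +308.2128 N (tension)
  F[4-6] = +1346.3350 N (tension)
  F[5-6] = -4800.0160 N (compression)
  Rx@0 = -1665.3200 N
  Ry@0 = -240.8250 N
  Ry@6 = +4607.3350 N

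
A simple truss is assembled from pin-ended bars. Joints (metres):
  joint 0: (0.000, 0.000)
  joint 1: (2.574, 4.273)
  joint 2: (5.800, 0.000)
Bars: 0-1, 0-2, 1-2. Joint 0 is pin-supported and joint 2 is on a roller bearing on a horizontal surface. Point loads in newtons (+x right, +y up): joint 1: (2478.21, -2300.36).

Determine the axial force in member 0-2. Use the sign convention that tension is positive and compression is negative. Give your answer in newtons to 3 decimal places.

2149.137

N=3 nodes, M=3 members, R=3 reactions → 2N=6, M+R=6
member 0 (0-1): L=4.9884, (cx,cy)=(0.5160,0.8566)
member 1 (0-2): L=5.8000, (cx,cy)=(1.0000,0.0000)
member 2 (1-2): L=5.3540, (cx,cy)=(0.6025,-0.7981)
solve A·x = −loads:
  F[0-1] = +637.7396 N (tension)
  F[0-2] = +2149.1374 N (tension)
  F[1-2] = -3566.8132 N (compression)
  Rx@0 = -2478.2100 N
  Ry@0 = -546.2810 N
  Ry@2 = +2846.6410 N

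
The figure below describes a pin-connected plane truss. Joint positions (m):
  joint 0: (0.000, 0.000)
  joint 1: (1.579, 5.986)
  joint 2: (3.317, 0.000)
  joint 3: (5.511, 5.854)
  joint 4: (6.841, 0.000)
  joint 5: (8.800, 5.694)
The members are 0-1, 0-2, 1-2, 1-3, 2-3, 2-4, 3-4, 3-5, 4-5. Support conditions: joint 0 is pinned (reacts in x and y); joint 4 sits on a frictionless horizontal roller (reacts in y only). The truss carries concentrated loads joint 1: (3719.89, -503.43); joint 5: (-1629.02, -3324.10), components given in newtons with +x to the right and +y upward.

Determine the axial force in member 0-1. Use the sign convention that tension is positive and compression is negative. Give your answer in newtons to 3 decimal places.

N=6 nodes, M=9 members, R=3 reactions → 2N=12, M+R=12
member 0 (0-1): L=6.1908, (cx,cy)=(0.2551,0.9669)
member 1 (0-2): L=3.3170, (cx,cy)=(1.0000,0.0000)
member 2 (1-2): L=6.2332, (cx,cy)=(0.2788,-0.9603)
member 3 (1-3): L=3.9342, (cx,cy)=(0.9994,-0.0336)
member 4 (2-3): L=6.2516, (cx,cy)=(0.3509,0.9364)
member 5 (2-4): L=3.5240, (cx,cy)=(1.0000,0.0000)
member 6 (3-4): L=6.0032, (cx,cy)=(0.2215,-0.9751)
member 7 (3-5): L=3.2929, (cx,cy)=(0.9988,-0.0486)
member 8 (4-5): L=6.0216, (cx,cy)=(0.3253,0.9456)
solve A·x = −loads:
  F[0-1] = +2548.0195 N (tension)
  F[0-2] = +1440.9778 N (tension)
  F[1-2] = -3011.7492 N (compression)
  F[1-3] = -2231.4903 N (compression)
  F[2-3] = +3088.7666 N (tension)
  F[2-4] = -482.7829 N (compression)
  F[3-4] = -3018.9763 N (compression)
  F[3-5] = -477.9501 N (compression)
  F[4-5] = -3539.8920 N (compression)
  Rx@0 = -2090.8700 N
  Ry@0 = -2463.7458 N
  Ry@4 = +6291.2758 N

2548.019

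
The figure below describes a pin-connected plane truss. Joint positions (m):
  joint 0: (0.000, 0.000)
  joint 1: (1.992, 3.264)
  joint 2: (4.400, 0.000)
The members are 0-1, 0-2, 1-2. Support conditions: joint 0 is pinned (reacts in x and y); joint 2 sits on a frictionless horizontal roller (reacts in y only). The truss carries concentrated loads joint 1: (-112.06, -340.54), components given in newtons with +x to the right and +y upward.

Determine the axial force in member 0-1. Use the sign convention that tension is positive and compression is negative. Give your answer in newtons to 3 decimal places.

-315.720

N=3 nodes, M=3 members, R=3 reactions → 2N=6, M+R=6
member 0 (0-1): L=3.8238, (cx,cy)=(0.5209,0.8536)
member 1 (0-2): L=4.4000, (cx,cy)=(1.0000,0.0000)
member 2 (1-2): L=4.0561, (cx,cy)=(0.5937,-0.8047)
solve A·x = −loads:
  F[0-1] = -315.7204 N (compression)
  F[0-2] = +52.4121 N (tension)
  F[1-2] = -88.2849 N (compression)
  Rx@0 = +112.0600 N
  Ry@0 = +269.4964 N
  Ry@2 = +71.0436 N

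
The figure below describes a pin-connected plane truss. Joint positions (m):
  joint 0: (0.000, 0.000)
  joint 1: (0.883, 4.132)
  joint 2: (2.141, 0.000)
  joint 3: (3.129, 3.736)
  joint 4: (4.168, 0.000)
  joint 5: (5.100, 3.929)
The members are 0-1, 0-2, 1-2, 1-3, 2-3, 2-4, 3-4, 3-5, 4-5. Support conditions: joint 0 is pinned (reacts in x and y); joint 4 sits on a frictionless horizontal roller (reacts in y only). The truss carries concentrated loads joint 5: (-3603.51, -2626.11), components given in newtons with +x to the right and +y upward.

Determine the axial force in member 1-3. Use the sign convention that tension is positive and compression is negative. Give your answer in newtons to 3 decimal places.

N=6 nodes, M=9 members, R=3 reactions → 2N=12, M+R=12
member 0 (0-1): L=4.2253, (cx,cy)=(0.2090,0.9779)
member 1 (0-2): L=2.1410, (cx,cy)=(1.0000,0.0000)
member 2 (1-2): L=4.3193, (cx,cy)=(0.2913,-0.9566)
member 3 (1-3): L=2.2806, (cx,cy)=(0.9848,-0.1736)
member 4 (2-3): L=3.8644, (cx,cy)=(0.2557,0.9668)
member 5 (2-4): L=2.0270, (cx,cy)=(1.0000,0.0000)
member 6 (3-4): L=3.8778, (cx,cy)=(0.2679,-0.9634)
member 7 (3-5): L=1.9804, (cx,cy)=(0.9952,0.0975)
member 8 (4-5): L=4.0380, (cx,cy)=(0.2308,0.9730)
solve A·x = −loads:
  F[0-1] = -2873.0963 N (compression)
  F[0-2] = -3003.0917 N (compression)
  F[1-2] = +3220.5235 N (tension)
  F[1-3] = -1562.1366 N (compression)
  F[2-3] = -3186.8127 N (compression)
  F[2-4] = -1250.3459 N (compression)
  F[3-4] = +2606.1510 N (tension)
  F[3-5] = -3066.0412 N (compression)
  F[4-5] = -2391.8943 N (compression)
  Rx@0 = +3603.5100 N
  Ry@0 = +2809.6584 N
  Ry@4 = -183.5484 N

-1562.137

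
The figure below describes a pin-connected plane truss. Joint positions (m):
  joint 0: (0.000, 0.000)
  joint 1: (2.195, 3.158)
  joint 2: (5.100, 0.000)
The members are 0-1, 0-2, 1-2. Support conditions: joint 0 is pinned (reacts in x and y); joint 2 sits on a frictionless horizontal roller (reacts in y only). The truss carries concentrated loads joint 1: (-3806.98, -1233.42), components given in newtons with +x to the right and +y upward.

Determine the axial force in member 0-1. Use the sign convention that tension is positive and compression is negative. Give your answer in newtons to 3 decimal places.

-3726.445

N=3 nodes, M=3 members, R=3 reactions → 2N=6, M+R=6
member 0 (0-1): L=3.8459, (cx,cy)=(0.5707,0.8211)
member 1 (0-2): L=5.1000, (cx,cy)=(1.0000,0.0000)
member 2 (1-2): L=4.2909, (cx,cy)=(0.6770,-0.7360)
solve A·x = −loads:
  F[0-1] = -3726.4455 N (compression)
  F[0-2] = -1680.1602 N (compression)
  F[1-2] = +2481.7322 N (tension)
  Rx@0 = +3806.9800 N
  Ry@0 = +3059.9074 N
  Ry@2 = -1826.4874 N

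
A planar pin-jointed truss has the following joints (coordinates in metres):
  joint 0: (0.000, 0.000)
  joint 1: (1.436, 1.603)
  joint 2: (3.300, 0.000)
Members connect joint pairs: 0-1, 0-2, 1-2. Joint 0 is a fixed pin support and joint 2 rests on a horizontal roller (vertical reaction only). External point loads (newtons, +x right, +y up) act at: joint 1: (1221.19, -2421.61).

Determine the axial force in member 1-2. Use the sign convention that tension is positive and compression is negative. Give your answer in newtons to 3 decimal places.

N=3 nodes, M=3 members, R=3 reactions → 2N=6, M+R=6
member 0 (0-1): L=2.1521, (cx,cy)=(0.6672,0.7448)
member 1 (0-2): L=3.3000, (cx,cy)=(1.0000,0.0000)
member 2 (1-2): L=2.4585, (cx,cy)=(0.7582,-0.6520)
solve A·x = −loads:
  F[0-1] = -1040.0090 N (compression)
  F[0-2] = +1915.1287 N (tension)
  F[1-2] = -2525.9110 N (compression)
  Rx@0 = -1221.1900 N
  Ry@0 = +774.6404 N
  Ry@2 = +1646.9696 N

-2525.911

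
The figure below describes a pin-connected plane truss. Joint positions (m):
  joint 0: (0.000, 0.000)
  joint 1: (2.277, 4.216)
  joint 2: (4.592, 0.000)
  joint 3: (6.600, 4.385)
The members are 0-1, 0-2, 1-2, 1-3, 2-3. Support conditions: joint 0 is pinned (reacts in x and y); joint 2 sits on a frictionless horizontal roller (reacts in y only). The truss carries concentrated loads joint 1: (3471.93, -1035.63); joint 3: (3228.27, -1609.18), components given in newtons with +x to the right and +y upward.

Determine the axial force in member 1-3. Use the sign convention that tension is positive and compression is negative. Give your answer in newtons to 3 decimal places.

N=4 nodes, M=5 members, R=3 reactions → 2N=8, M+R=8
member 0 (0-1): L=4.7916, (cx,cy)=(0.4752,0.8799)
member 1 (0-2): L=4.5920, (cx,cy)=(1.0000,0.0000)
member 2 (1-2): L=4.8098, (cx,cy)=(0.4813,-0.8765)
member 3 (1-3): L=4.3263, (cx,cy)=(0.9992,0.0391)
member 4 (2-3): L=4.8229, (cx,cy)=(0.4163,0.9092)
solve A·x = −loads:
  F[0-1] = +7332.8155 N (tension)
  F[0-2] = +3215.5941 N (tension)
  F[1-2] = -8362.0480 N (compression)
  F[1-3] = +4040.5144 N (tension)
  F[2-3] = -1943.4729 N (compression)
  Rx@0 = -6700.2000 N
  Ry@0 = -6451.9536 N
  Ry@2 = +9096.7636 N

4040.514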